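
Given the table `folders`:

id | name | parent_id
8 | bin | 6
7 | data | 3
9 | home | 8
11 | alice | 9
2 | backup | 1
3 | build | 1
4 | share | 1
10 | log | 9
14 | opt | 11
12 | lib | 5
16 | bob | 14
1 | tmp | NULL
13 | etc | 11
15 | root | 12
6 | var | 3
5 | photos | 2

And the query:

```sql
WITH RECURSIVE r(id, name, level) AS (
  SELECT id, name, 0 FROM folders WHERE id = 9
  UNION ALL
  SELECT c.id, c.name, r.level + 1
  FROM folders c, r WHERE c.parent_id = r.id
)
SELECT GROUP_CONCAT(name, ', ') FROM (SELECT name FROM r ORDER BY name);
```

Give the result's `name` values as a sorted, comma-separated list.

alice, bob, etc, home, log, opt

Base: id=9 (home) at level 0.
Iteration 1: rows with parent_id in {9} -> log (id 10, level 1), alice (id 11, level 1).
Iteration 2: rows with parent_id in {10,11} -> etc (id 13, level 2), opt (id 14, level 2).
Iteration 3: rows with parent_id in {13,14} -> bob (id 16, level 3).
Iteration 4: no rows with parent_id in {16}; recursion stops.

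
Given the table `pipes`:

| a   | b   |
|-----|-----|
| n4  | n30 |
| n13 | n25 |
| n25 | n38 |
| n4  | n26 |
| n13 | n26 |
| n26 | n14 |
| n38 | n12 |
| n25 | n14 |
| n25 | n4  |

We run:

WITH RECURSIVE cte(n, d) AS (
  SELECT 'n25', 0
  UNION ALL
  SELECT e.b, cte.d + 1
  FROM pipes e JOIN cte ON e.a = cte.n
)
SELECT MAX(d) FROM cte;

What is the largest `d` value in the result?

3

Base: (n25, d=0).
Iteration 1: edges from {n25} -> (n14, d=1), (n38, d=1), (n4, d=1).
Iteration 2: edges from {n14,n38,n4} -> (n12, d=2), (n26, d=2), (n30, d=2).
Iteration 3: edges from {n12,n26,n30} -> (n14, d=3).
Iteration 4: no outgoing edges from {n14}; recursion stops.
d values: 0, 1, 1, 1, 2, 2, 2, 3; the maximum is 3.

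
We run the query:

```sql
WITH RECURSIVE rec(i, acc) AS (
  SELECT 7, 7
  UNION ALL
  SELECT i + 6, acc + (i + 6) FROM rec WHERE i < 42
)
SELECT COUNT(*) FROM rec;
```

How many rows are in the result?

7

Base: i=7, acc=7.
Iteration 1: 7 < 42 holds -> i = 7 + 6 = 13, acc = 7 + 13 = 20.
Iteration 2: 13 < 42 holds -> i = 13 + 6 = 19, acc = 20 + 19 = 39.
Iteration 3: 19 < 42 holds -> i = 19 + 6 = 25, acc = 39 + 25 = 64.
Iteration 4: 25 < 42 holds -> i = 25 + 6 = 31, acc = 64 + 31 = 95.
Iteration 5: 31 < 42 holds -> i = 31 + 6 = 37, acc = 95 + 37 = 132.
Iteration 6: 37 < 42 holds -> i = 37 + 6 = 43, acc = 132 + 43 = 175.
Iteration 7: 43 < 42 fails; recursion stops.
Total rows emitted: 7.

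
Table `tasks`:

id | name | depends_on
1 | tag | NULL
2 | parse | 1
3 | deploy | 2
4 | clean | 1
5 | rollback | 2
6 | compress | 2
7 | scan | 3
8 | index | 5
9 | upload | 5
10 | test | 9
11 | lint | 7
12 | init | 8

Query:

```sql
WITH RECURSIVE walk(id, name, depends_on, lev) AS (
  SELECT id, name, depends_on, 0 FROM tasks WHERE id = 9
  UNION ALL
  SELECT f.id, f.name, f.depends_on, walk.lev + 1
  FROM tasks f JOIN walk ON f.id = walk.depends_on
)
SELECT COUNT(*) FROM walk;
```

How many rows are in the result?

Base: id=9 (upload), depends_on=5, lev 0.
Iteration 1: join on id=5 -> rollback (id 5, depends_on=2, lev 1).
Iteration 2: join on id=2 -> parse (id 2, depends_on=1, lev 2).
Iteration 3: join on id=1 -> tag (id 1, depends_on=NULL, lev 3).
Iteration 4: depends_on is NULL; no match; recursion stops.
Total rows emitted: 4.

4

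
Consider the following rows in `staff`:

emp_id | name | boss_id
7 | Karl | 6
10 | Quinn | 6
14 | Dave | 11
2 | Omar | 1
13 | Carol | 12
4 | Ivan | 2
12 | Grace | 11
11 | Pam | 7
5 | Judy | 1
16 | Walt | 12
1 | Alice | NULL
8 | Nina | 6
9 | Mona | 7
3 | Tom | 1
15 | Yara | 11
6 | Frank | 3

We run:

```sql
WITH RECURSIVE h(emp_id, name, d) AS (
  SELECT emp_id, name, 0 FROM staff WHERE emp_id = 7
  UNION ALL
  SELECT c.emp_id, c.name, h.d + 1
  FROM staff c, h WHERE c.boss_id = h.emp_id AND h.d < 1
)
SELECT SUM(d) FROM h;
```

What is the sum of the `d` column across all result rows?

Base: emp_id=7 (Karl) at d 0.
Iteration 1: rows with boss_id in {7} -> Mona (id 9, d 1), Pam (id 11, d 1).
Iteration 2: d < 1 fails for all current rows; recursion stops.
SUM(d) = 0 + 1 + 1 = 2.

2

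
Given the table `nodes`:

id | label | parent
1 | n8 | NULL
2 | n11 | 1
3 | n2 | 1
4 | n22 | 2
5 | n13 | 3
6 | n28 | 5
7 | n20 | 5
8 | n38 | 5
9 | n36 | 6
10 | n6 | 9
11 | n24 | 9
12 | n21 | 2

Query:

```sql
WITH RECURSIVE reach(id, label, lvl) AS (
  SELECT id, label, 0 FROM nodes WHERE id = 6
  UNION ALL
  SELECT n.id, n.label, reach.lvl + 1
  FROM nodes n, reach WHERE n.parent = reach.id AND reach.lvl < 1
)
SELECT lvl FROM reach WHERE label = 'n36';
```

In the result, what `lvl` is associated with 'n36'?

1

Base: id=6 (n28) at lvl 0.
Iteration 1: rows with parent in {6} -> n36 (id 9, lvl 1).
Iteration 2: lvl < 1 fails for all current rows; recursion stops.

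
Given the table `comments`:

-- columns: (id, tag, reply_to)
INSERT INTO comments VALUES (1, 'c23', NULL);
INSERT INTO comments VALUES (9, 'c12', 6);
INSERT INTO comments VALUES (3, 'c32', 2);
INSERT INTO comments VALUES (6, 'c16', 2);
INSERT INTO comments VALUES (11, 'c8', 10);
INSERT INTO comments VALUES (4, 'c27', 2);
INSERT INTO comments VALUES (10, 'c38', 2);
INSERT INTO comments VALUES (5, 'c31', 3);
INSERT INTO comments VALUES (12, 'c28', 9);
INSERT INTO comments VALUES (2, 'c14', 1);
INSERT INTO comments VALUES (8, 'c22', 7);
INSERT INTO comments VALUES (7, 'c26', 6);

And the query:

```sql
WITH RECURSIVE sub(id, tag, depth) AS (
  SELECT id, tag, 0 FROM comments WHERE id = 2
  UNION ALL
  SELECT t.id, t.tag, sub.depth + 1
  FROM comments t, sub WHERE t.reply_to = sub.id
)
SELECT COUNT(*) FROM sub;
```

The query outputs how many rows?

11

Base: id=2 (c14) at depth 0.
Iteration 1: rows with reply_to in {2} -> c32 (id 3, depth 1), c27 (id 4, depth 1), c16 (id 6, depth 1), c38 (id 10, depth 1).
Iteration 2: rows with reply_to in {3,4,6,10} -> c31 (id 5, depth 2), c26 (id 7, depth 2), c12 (id 9, depth 2), c8 (id 11, depth 2).
Iteration 3: rows with reply_to in {5,7,9,11} -> c22 (id 8, depth 3), c28 (id 12, depth 3).
Iteration 4: no rows with reply_to in {8,12}; recursion stops.
Total rows emitted: 11.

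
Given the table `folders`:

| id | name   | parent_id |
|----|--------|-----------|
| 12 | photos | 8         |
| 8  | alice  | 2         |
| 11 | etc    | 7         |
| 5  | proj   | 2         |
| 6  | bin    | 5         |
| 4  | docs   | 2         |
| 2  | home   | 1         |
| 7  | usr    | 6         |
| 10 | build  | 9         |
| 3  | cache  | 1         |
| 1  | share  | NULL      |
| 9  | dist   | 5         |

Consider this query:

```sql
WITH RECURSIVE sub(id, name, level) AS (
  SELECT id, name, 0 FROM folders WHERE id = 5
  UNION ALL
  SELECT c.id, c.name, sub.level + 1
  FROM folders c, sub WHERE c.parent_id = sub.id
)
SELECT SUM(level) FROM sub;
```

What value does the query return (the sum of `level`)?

9

Base: id=5 (proj) at level 0.
Iteration 1: rows with parent_id in {5} -> bin (id 6, level 1), dist (id 9, level 1).
Iteration 2: rows with parent_id in {6,9} -> usr (id 7, level 2), build (id 10, level 2).
Iteration 3: rows with parent_id in {7,10} -> etc (id 11, level 3).
Iteration 4: no rows with parent_id in {11}; recursion stops.
SUM(level) = 0 + 1 + 1 + 2 + 2 + 3 = 9.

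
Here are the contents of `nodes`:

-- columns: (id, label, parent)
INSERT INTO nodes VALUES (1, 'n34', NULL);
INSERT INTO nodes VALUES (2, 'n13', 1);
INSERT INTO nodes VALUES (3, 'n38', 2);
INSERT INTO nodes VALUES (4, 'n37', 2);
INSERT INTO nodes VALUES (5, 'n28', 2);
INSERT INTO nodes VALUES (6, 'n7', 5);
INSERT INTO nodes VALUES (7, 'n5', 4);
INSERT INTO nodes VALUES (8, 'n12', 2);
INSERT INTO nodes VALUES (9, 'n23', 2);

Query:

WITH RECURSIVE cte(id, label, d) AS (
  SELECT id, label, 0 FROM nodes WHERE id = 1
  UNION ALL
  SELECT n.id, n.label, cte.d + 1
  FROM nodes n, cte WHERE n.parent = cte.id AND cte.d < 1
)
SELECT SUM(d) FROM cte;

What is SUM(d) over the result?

1

Base: id=1 (n34) at d 0.
Iteration 1: rows with parent in {1} -> n13 (id 2, d 1).
Iteration 2: d < 1 fails for all current rows; recursion stops.
SUM(d) = 0 + 1 = 1.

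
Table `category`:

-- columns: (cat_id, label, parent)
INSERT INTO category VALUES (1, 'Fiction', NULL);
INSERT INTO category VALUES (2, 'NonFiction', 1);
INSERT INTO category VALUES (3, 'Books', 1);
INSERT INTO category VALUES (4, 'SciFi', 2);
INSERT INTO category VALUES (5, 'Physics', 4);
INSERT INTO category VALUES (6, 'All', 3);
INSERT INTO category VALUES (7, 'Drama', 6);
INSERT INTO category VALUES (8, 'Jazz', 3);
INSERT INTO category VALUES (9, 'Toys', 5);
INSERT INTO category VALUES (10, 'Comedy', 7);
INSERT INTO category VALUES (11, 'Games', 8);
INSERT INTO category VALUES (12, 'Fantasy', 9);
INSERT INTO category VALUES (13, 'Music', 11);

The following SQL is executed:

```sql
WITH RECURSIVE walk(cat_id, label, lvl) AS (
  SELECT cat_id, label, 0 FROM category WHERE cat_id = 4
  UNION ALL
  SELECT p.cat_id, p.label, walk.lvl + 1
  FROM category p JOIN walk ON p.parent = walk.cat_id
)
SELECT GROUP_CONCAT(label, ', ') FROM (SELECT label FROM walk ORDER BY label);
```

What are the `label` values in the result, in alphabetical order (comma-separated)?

Fantasy, Physics, SciFi, Toys

Base: cat_id=4 (SciFi) at lvl 0.
Iteration 1: rows with parent in {4} -> Physics (id 5, lvl 1).
Iteration 2: rows with parent in {5} -> Toys (id 9, lvl 2).
Iteration 3: rows with parent in {9} -> Fantasy (id 12, lvl 3).
Iteration 4: no rows with parent in {12}; recursion stops.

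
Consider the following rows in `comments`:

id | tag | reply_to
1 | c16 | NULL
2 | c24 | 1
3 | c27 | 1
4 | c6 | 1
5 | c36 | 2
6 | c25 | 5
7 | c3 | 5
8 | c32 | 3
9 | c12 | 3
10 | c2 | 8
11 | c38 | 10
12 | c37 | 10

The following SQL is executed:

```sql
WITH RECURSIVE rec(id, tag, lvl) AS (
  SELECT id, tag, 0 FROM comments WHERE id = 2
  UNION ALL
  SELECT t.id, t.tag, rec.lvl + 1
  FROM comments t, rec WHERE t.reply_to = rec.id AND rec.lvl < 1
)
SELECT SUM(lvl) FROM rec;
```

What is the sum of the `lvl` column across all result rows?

1

Base: id=2 (c24) at lvl 0.
Iteration 1: rows with reply_to in {2} -> c36 (id 5, lvl 1).
Iteration 2: lvl < 1 fails for all current rows; recursion stops.
SUM(lvl) = 0 + 1 = 1.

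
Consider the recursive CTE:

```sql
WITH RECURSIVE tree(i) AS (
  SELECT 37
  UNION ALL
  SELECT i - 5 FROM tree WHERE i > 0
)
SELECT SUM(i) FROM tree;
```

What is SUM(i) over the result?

153

Base: i=37.
Iteration 1: 37 > 0 holds -> i = 37 - 5 = 32.
Iteration 2: 32 > 0 holds -> i = 32 - 5 = 27.
Iteration 3: 27 > 0 holds -> i = 27 - 5 = 22.
Iteration 4: 22 > 0 holds -> i = 22 - 5 = 17.
Iteration 5: 17 > 0 holds -> i = 17 - 5 = 12.
Iteration 6: 12 > 0 holds -> i = 12 - 5 = 7.
Iteration 7: 7 > 0 holds -> i = 7 - 5 = 2.
Iteration 8: 2 > 0 holds -> i = 2 - 5 = -3.
Iteration 9: -3 > 0 fails; recursion stops.
SUM(i) = 37 + 32 + 27 + 22 + 17 + 12 + 7 + 2 + -3 = 153.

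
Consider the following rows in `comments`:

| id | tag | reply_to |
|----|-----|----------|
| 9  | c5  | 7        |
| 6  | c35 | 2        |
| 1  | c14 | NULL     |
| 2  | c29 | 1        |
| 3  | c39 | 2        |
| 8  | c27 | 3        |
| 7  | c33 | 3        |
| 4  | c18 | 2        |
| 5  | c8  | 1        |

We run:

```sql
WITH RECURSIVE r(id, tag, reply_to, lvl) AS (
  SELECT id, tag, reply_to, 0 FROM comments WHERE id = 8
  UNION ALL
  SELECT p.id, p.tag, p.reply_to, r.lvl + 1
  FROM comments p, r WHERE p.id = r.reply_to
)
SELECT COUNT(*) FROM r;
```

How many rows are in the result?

4

Base: id=8 (c27), reply_to=3, lvl 0.
Iteration 1: join on id=3 -> c39 (id 3, reply_to=2, lvl 1).
Iteration 2: join on id=2 -> c29 (id 2, reply_to=1, lvl 2).
Iteration 3: join on id=1 -> c14 (id 1, reply_to=NULL, lvl 3).
Iteration 4: reply_to is NULL; no match; recursion stops.
Total rows emitted: 4.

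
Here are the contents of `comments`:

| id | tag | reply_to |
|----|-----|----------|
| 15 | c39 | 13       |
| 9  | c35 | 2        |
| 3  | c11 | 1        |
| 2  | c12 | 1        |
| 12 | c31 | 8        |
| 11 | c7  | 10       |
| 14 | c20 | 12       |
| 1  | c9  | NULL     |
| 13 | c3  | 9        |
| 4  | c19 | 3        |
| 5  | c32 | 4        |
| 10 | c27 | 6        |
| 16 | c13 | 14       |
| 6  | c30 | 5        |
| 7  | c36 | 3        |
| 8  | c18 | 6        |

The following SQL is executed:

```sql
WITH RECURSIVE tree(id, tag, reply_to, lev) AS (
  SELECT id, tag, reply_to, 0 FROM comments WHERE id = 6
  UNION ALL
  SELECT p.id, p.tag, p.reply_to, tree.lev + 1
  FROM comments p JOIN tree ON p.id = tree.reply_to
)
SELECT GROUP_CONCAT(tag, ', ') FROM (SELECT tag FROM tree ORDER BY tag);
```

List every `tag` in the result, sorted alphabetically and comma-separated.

Base: id=6 (c30), reply_to=5, lev 0.
Iteration 1: join on id=5 -> c32 (id 5, reply_to=4, lev 1).
Iteration 2: join on id=4 -> c19 (id 4, reply_to=3, lev 2).
Iteration 3: join on id=3 -> c11 (id 3, reply_to=1, lev 3).
Iteration 4: join on id=1 -> c9 (id 1, reply_to=NULL, lev 4).
Iteration 5: reply_to is NULL; no match; recursion stops.

c11, c19, c30, c32, c9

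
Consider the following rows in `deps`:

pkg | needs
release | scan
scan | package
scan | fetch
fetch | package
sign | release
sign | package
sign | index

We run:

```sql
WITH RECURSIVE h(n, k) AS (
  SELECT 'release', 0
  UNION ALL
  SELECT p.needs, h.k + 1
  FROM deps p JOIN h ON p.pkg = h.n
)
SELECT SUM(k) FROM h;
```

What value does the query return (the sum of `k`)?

Base: (release, k=0).
Iteration 1: edges from {release} -> (scan, k=1).
Iteration 2: edges from {scan} -> (fetch, k=2), (package, k=2).
Iteration 3: edges from {fetch,package} -> (package, k=3).
Iteration 4: no outgoing edges from {package}; recursion stops.
SUM(k) = 0 + 1 + 2 + 2 + 3 = 8.

8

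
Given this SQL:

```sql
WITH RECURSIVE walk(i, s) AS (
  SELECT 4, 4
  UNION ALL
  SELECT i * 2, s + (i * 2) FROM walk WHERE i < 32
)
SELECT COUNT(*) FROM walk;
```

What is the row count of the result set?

4

Base: i=4, s=4.
Iteration 1: 4 < 32 holds -> i = 4 * 2 = 8, s = 4 + 8 = 12.
Iteration 2: 8 < 32 holds -> i = 8 * 2 = 16, s = 12 + 16 = 28.
Iteration 3: 16 < 32 holds -> i = 16 * 2 = 32, s = 28 + 32 = 60.
Iteration 4: 32 < 32 fails; recursion stops.
Total rows emitted: 4.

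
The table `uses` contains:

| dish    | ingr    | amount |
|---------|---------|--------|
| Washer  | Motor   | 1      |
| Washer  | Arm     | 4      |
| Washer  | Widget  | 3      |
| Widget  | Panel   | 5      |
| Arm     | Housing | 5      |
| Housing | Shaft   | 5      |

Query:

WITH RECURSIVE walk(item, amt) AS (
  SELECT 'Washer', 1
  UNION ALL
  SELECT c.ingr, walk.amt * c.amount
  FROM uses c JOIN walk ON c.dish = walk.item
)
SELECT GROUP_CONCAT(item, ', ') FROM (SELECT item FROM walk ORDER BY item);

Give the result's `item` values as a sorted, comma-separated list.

Base: (Washer, amt=1).
Iteration 1: components of {Washer} -> Arm = 1*4 = 4, Motor = 1*1 = 1, Widget = 1*3 = 3.
Iteration 2: components of {Arm,Motor,Widget} -> Housing = 4*5 = 20, Panel = 3*5 = 15.
Iteration 3: components of {Housing,Panel} -> Shaft = 20*5 = 100.
Iteration 4: no further components; recursion stops.

Arm, Housing, Motor, Panel, Shaft, Washer, Widget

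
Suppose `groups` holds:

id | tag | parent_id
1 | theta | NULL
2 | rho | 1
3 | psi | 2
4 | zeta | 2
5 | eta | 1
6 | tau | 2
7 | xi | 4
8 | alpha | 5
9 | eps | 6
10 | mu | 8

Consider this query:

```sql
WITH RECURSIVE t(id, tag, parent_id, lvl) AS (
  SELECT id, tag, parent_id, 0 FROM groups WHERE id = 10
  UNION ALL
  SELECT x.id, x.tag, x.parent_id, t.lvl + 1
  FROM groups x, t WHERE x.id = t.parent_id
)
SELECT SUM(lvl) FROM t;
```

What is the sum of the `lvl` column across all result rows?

Base: id=10 (mu), parent_id=8, lvl 0.
Iteration 1: join on id=8 -> alpha (id 8, parent_id=5, lvl 1).
Iteration 2: join on id=5 -> eta (id 5, parent_id=1, lvl 2).
Iteration 3: join on id=1 -> theta (id 1, parent_id=NULL, lvl 3).
Iteration 4: parent_id is NULL; no match; recursion stops.
SUM(lvl) = 0 + 1 + 2 + 3 = 6.

6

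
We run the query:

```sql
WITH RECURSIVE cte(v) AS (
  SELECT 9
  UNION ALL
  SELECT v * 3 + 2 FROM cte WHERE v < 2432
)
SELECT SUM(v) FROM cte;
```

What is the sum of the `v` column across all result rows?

10923

Base: v=9.
Iteration 1: 9 < 2432 holds -> v = 9 * 3 + 2 = 29.
Iteration 2: 29 < 2432 holds -> v = 29 * 3 + 2 = 89.
Iteration 3: 89 < 2432 holds -> v = 89 * 3 + 2 = 269.
Iteration 4: 269 < 2432 holds -> v = 269 * 3 + 2 = 809.
Iteration 5: 809 < 2432 holds -> v = 809 * 3 + 2 = 2429.
Iteration 6: 2429 < 2432 holds -> v = 2429 * 3 + 2 = 7289.
Iteration 7: 7289 < 2432 fails; recursion stops.
SUM(v) = 9 + 29 + 89 + 269 + 809 + 2429 + 7289 = 10923.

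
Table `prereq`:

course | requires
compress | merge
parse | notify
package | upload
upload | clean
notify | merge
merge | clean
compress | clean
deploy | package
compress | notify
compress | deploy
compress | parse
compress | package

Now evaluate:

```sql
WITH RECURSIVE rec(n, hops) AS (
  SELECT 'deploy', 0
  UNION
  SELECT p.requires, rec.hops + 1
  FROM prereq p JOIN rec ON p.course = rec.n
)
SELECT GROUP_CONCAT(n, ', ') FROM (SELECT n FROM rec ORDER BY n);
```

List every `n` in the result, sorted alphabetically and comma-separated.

clean, deploy, package, upload

Base: (deploy, hops=0).
Iteration 1: edges from {deploy} -> (package, hops=1).
Iteration 2: edges from {package} -> (upload, hops=2).
Iteration 3: edges from {upload} -> (clean, hops=3).
Iteration 4: no outgoing edges from {clean}; recursion stops.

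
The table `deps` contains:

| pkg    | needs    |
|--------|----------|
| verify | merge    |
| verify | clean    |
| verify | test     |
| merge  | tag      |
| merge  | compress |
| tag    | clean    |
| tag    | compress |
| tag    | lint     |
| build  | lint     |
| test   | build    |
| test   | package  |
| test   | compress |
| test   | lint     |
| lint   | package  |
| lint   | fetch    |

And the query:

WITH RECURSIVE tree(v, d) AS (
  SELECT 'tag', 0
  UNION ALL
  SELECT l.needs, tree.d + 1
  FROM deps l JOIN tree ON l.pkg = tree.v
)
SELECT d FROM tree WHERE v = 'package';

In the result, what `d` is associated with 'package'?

Base: (tag, d=0).
Iteration 1: edges from {tag} -> (clean, d=1), (compress, d=1), (lint, d=1).
Iteration 2: edges from {clean,compress,lint} -> (fetch, d=2), (package, d=2).
Iteration 3: no outgoing edges from {fetch,package}; recursion stops.

2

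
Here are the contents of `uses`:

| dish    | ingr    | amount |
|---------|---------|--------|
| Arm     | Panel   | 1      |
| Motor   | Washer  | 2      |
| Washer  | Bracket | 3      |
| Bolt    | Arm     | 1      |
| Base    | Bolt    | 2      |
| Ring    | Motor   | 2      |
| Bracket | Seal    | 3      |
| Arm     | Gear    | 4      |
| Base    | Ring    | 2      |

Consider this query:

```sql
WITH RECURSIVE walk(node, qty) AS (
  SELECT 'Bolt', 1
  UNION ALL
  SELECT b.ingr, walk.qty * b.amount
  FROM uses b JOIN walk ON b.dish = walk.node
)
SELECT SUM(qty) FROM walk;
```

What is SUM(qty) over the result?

7

Base: (Bolt, qty=1).
Iteration 1: components of {Bolt} -> Arm = 1*1 = 1.
Iteration 2: components of {Arm} -> Gear = 1*4 = 4, Panel = 1*1 = 1.
Iteration 3: no further components; recursion stops.
SUM(qty) = 1 + 1 + 4 + 1 = 7.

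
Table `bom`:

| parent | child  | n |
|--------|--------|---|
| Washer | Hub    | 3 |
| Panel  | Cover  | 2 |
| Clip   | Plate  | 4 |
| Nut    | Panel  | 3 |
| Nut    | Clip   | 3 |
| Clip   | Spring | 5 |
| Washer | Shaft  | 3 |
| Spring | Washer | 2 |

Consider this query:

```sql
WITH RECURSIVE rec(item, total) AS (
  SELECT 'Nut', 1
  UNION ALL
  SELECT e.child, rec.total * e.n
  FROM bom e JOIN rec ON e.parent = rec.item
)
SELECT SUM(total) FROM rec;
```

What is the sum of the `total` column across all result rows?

250

Base: (Nut, total=1).
Iteration 1: components of {Nut} -> Clip = 1*3 = 3, Panel = 1*3 = 3.
Iteration 2: components of {Clip,Panel} -> Cover = 3*2 = 6, Plate = 3*4 = 12, Spring = 3*5 = 15.
Iteration 3: components of {Cover,Plate,Spring} -> Washer = 15*2 = 30.
Iteration 4: components of {Washer} -> Hub = 30*3 = 90, Shaft = 30*3 = 90.
Iteration 5: no further components; recursion stops.
SUM(total) = 1 + 3 + 3 + 12 + 15 + 6 + 30 + 90 + 90 = 250.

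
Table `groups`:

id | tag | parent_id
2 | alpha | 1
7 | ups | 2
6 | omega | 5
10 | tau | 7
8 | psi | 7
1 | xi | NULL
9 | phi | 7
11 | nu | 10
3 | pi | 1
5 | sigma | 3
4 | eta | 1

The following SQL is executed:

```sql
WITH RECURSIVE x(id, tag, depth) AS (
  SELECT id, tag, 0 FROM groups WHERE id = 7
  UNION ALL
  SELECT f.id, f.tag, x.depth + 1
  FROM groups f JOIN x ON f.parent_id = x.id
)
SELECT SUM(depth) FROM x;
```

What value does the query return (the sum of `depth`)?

5

Base: id=7 (ups) at depth 0.
Iteration 1: rows with parent_id in {7} -> psi (id 8, depth 1), phi (id 9, depth 1), tau (id 10, depth 1).
Iteration 2: rows with parent_id in {8,9,10} -> nu (id 11, depth 2).
Iteration 3: no rows with parent_id in {11}; recursion stops.
SUM(depth) = 0 + 1 + 1 + 1 + 2 = 5.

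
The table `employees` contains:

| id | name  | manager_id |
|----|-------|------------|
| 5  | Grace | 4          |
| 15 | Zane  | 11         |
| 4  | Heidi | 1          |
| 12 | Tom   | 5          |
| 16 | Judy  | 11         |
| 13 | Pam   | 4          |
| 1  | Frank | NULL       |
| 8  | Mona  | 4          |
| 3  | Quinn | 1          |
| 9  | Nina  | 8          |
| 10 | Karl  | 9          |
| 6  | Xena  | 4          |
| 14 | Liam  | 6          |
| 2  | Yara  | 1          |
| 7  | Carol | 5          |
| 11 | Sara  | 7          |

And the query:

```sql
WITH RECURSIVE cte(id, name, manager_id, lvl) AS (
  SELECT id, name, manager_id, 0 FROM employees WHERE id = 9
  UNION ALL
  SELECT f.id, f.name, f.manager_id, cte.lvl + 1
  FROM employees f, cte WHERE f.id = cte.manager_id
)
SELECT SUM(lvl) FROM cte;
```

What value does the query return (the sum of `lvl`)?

Base: id=9 (Nina), manager_id=8, lvl 0.
Iteration 1: join on id=8 -> Mona (id 8, manager_id=4, lvl 1).
Iteration 2: join on id=4 -> Heidi (id 4, manager_id=1, lvl 2).
Iteration 3: join on id=1 -> Frank (id 1, manager_id=NULL, lvl 3).
Iteration 4: manager_id is NULL; no match; recursion stops.
SUM(lvl) = 0 + 1 + 2 + 3 = 6.

6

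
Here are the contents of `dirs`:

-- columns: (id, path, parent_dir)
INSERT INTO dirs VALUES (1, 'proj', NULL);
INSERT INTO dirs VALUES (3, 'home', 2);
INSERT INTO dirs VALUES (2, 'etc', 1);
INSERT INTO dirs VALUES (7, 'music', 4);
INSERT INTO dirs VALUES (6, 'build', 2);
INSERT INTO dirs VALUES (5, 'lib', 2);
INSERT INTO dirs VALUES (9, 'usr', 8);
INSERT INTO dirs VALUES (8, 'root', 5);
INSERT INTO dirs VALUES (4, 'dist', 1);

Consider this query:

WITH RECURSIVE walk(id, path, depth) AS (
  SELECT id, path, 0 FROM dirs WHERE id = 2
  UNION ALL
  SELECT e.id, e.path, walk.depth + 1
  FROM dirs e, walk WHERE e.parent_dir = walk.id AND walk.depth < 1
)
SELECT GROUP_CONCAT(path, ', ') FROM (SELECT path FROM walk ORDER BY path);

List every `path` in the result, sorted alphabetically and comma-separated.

Base: id=2 (etc) at depth 0.
Iteration 1: rows with parent_dir in {2} -> home (id 3, depth 1), lib (id 5, depth 1), build (id 6, depth 1).
Iteration 2: depth < 1 fails for all current rows; recursion stops.

build, etc, home, lib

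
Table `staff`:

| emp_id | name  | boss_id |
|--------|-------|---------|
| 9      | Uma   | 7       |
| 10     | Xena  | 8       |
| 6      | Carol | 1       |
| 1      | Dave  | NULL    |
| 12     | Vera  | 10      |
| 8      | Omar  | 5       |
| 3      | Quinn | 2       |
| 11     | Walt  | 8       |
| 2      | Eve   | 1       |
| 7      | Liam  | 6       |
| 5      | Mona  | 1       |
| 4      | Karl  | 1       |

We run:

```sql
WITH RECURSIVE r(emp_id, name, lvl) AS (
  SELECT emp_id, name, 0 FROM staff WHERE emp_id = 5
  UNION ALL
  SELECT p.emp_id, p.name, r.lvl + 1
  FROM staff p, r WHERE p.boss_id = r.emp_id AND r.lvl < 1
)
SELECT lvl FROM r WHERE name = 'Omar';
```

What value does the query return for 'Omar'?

1

Base: emp_id=5 (Mona) at lvl 0.
Iteration 1: rows with boss_id in {5} -> Omar (id 8, lvl 1).
Iteration 2: lvl < 1 fails for all current rows; recursion stops.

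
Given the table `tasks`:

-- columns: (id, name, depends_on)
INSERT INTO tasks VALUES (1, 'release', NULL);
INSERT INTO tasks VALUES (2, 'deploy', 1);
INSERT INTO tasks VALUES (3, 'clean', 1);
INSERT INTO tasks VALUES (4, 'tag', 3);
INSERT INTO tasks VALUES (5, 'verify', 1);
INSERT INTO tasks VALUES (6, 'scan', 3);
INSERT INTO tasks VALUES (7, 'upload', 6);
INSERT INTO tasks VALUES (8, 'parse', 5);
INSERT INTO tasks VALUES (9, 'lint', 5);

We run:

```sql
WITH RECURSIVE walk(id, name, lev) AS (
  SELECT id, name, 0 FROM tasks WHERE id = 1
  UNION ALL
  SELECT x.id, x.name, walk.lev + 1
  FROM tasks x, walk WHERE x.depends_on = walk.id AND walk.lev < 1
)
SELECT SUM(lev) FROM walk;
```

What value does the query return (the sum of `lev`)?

Base: id=1 (release) at lev 0.
Iteration 1: rows with depends_on in {1} -> deploy (id 2, lev 1), clean (id 3, lev 1), verify (id 5, lev 1).
Iteration 2: lev < 1 fails for all current rows; recursion stops.
SUM(lev) = 0 + 1 + 1 + 1 = 3.

3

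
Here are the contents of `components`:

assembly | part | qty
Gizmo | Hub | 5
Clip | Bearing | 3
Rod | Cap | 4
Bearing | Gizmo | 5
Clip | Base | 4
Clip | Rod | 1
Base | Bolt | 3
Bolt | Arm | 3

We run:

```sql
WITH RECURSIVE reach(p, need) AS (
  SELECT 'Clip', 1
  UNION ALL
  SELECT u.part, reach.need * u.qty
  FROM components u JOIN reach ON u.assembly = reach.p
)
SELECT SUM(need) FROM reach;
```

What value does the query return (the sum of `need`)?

Base: (Clip, need=1).
Iteration 1: components of {Clip} -> Base = 1*4 = 4, Bearing = 1*3 = 3, Rod = 1*1 = 1.
Iteration 2: components of {Base,Bearing,Rod} -> Bolt = 4*3 = 12, Cap = 1*4 = 4, Gizmo = 3*5 = 15.
Iteration 3: components of {Bolt,Cap,Gizmo} -> Arm = 12*3 = 36, Hub = 15*5 = 75.
Iteration 4: no further components; recursion stops.
SUM(need) = 1 + 1 + 4 + 3 + 4 + 12 + 15 + 36 + 75 = 151.

151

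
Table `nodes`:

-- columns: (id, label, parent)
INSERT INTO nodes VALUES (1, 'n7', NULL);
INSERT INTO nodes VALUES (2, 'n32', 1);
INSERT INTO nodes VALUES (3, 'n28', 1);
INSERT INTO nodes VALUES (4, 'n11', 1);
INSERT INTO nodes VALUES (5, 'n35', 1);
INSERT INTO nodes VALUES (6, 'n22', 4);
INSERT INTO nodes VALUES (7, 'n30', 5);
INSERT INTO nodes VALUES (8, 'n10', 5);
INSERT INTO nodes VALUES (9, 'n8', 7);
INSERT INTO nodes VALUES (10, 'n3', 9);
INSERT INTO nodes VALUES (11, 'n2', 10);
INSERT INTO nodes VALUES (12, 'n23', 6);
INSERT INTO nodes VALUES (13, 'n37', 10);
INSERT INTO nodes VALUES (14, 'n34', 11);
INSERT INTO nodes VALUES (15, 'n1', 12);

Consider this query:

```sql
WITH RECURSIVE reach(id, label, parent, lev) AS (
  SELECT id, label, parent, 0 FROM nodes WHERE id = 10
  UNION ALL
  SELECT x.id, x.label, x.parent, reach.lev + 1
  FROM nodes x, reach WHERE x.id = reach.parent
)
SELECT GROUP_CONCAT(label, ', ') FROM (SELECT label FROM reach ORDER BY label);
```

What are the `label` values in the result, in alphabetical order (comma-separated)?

Base: id=10 (n3), parent=9, lev 0.
Iteration 1: join on id=9 -> n8 (id 9, parent=7, lev 1).
Iteration 2: join on id=7 -> n30 (id 7, parent=5, lev 2).
Iteration 3: join on id=5 -> n35 (id 5, parent=1, lev 3).
Iteration 4: join on id=1 -> n7 (id 1, parent=NULL, lev 4).
Iteration 5: parent is NULL; no match; recursion stops.

n3, n30, n35, n7, n8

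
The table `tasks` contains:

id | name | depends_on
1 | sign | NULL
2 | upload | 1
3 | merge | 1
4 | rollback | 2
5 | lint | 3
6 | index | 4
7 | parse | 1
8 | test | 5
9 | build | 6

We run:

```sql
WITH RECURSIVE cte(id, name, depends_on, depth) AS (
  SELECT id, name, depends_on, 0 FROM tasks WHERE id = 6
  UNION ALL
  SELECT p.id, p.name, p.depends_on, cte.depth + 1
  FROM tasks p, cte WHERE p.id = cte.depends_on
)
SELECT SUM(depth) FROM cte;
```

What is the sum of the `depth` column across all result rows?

Base: id=6 (index), depends_on=4, depth 0.
Iteration 1: join on id=4 -> rollback (id 4, depends_on=2, depth 1).
Iteration 2: join on id=2 -> upload (id 2, depends_on=1, depth 2).
Iteration 3: join on id=1 -> sign (id 1, depends_on=NULL, depth 3).
Iteration 4: depends_on is NULL; no match; recursion stops.
SUM(depth) = 0 + 1 + 2 + 3 = 6.

6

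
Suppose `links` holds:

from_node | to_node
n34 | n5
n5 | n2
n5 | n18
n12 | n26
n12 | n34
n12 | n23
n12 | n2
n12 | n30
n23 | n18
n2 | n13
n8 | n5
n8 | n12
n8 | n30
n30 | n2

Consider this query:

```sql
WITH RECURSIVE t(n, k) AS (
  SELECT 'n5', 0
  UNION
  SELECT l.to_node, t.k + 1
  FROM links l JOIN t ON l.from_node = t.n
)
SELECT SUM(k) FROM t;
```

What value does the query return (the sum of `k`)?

Base: (n5, k=0).
Iteration 1: edges from {n5} -> (n18, k=1), (n2, k=1).
Iteration 2: edges from {n18,n2} -> (n13, k=2).
Iteration 3: no outgoing edges from {n13}; recursion stops.
SUM(k) = 0 + 1 + 1 + 2 = 4.

4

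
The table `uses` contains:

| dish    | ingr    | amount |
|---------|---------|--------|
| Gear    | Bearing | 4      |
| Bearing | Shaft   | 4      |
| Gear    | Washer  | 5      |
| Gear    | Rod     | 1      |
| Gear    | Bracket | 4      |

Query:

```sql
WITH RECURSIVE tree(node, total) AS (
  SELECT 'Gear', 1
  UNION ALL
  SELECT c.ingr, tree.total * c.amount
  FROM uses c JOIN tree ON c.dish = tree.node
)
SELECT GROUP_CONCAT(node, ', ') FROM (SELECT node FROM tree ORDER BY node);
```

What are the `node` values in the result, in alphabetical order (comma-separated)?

Base: (Gear, total=1).
Iteration 1: components of {Gear} -> Bearing = 1*4 = 4, Bracket = 1*4 = 4, Rod = 1*1 = 1, Washer = 1*5 = 5.
Iteration 2: components of {Bearing,Bracket,Rod,Washer} -> Shaft = 4*4 = 16.
Iteration 3: no further components; recursion stops.

Bearing, Bracket, Gear, Rod, Shaft, Washer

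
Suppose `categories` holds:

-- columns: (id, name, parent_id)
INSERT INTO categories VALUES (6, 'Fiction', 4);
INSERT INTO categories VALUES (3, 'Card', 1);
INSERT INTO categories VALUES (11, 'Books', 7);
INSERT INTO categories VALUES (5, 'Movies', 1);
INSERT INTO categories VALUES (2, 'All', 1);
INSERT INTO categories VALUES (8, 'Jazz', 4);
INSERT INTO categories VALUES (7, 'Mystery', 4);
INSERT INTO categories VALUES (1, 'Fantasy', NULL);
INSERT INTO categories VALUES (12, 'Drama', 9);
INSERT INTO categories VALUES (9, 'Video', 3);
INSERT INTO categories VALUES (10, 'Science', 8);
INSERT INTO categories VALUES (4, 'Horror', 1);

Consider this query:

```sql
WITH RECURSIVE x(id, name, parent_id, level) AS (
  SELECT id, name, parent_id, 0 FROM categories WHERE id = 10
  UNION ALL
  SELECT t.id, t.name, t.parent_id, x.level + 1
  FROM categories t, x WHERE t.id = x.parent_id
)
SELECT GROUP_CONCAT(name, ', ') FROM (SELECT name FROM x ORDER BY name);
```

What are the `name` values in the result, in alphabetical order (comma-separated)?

Base: id=10 (Science), parent_id=8, level 0.
Iteration 1: join on id=8 -> Jazz (id 8, parent_id=4, level 1).
Iteration 2: join on id=4 -> Horror (id 4, parent_id=1, level 2).
Iteration 3: join on id=1 -> Fantasy (id 1, parent_id=NULL, level 3).
Iteration 4: parent_id is NULL; no match; recursion stops.

Fantasy, Horror, Jazz, Science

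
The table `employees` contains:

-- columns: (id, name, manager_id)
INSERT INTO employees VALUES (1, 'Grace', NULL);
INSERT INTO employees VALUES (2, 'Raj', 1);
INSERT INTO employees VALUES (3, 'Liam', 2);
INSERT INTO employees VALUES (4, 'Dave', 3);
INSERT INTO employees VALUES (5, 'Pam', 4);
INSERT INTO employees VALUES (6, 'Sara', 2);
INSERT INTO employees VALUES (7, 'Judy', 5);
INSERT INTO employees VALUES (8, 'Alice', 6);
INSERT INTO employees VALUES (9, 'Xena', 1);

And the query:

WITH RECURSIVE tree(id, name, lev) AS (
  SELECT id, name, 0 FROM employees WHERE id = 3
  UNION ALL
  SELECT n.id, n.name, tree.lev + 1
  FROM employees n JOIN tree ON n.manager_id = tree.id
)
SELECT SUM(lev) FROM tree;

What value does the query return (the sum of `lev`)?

Base: id=3 (Liam) at lev 0.
Iteration 1: rows with manager_id in {3} -> Dave (id 4, lev 1).
Iteration 2: rows with manager_id in {4} -> Pam (id 5, lev 2).
Iteration 3: rows with manager_id in {5} -> Judy (id 7, lev 3).
Iteration 4: no rows with manager_id in {7}; recursion stops.
SUM(lev) = 0 + 1 + 2 + 3 = 6.

6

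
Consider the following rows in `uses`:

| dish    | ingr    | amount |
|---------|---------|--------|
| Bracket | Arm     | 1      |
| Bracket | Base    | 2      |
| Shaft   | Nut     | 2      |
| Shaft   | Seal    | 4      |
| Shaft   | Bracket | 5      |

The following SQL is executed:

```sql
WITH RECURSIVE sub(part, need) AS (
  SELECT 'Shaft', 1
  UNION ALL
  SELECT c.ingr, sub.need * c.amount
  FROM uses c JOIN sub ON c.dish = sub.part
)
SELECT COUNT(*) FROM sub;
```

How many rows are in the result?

Base: (Shaft, need=1).
Iteration 1: components of {Shaft} -> Bracket = 1*5 = 5, Nut = 1*2 = 2, Seal = 1*4 = 4.
Iteration 2: components of {Bracket,Nut,Seal} -> Arm = 5*1 = 5, Base = 5*2 = 10.
Iteration 3: no further components; recursion stops.
Total rows emitted: 6.

6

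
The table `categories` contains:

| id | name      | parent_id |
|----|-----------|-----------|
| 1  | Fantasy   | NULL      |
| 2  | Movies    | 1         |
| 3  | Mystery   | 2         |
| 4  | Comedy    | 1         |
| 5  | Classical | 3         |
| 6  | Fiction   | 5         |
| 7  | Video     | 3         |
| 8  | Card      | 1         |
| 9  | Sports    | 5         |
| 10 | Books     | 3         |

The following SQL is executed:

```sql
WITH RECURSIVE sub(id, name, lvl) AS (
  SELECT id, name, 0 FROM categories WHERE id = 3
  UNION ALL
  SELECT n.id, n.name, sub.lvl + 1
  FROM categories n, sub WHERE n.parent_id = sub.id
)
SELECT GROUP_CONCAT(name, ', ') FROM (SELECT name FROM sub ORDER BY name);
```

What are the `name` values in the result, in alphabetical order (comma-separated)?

Base: id=3 (Mystery) at lvl 0.
Iteration 1: rows with parent_id in {3} -> Classical (id 5, lvl 1), Video (id 7, lvl 1), Books (id 10, lvl 1).
Iteration 2: rows with parent_id in {5,7,10} -> Fiction (id 6, lvl 2), Sports (id 9, lvl 2).
Iteration 3: no rows with parent_id in {6,9}; recursion stops.

Books, Classical, Fiction, Mystery, Sports, Video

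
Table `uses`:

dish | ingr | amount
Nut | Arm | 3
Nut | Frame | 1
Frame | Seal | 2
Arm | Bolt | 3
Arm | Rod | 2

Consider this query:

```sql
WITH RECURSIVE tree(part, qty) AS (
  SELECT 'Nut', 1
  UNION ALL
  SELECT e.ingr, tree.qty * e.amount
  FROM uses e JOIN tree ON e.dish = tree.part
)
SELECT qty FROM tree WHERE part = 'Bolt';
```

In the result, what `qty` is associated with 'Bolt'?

9

Base: (Nut, qty=1).
Iteration 1: components of {Nut} -> Arm = 1*3 = 3, Frame = 1*1 = 1.
Iteration 2: components of {Arm,Frame} -> Bolt = 3*3 = 9, Rod = 3*2 = 6, Seal = 1*2 = 2.
Iteration 3: no further components; recursion stops.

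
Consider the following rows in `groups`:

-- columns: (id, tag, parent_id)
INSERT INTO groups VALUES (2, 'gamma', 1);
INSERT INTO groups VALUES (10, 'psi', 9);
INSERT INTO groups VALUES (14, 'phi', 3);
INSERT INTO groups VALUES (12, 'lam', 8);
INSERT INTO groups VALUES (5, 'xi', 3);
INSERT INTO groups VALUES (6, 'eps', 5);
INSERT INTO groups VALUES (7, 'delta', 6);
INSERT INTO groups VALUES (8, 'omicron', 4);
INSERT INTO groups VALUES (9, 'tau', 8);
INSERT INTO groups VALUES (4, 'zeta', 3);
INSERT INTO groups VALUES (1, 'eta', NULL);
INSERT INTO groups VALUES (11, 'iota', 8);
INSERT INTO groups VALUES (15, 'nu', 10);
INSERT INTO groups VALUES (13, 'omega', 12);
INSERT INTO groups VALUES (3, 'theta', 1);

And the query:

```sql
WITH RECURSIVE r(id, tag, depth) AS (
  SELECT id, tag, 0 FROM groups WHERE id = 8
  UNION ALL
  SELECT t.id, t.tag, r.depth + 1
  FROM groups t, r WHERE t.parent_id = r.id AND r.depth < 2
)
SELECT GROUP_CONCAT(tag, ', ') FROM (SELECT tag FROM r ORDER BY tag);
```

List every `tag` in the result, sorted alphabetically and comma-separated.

Base: id=8 (omicron) at depth 0.
Iteration 1: rows with parent_id in {8} -> tau (id 9, depth 1), iota (id 11, depth 1), lam (id 12, depth 1).
Iteration 2: rows with parent_id in {9,11,12} -> psi (id 10, depth 2), omega (id 13, depth 2).
Iteration 3: depth < 2 fails for all current rows; recursion stops.

iota, lam, omega, omicron, psi, tau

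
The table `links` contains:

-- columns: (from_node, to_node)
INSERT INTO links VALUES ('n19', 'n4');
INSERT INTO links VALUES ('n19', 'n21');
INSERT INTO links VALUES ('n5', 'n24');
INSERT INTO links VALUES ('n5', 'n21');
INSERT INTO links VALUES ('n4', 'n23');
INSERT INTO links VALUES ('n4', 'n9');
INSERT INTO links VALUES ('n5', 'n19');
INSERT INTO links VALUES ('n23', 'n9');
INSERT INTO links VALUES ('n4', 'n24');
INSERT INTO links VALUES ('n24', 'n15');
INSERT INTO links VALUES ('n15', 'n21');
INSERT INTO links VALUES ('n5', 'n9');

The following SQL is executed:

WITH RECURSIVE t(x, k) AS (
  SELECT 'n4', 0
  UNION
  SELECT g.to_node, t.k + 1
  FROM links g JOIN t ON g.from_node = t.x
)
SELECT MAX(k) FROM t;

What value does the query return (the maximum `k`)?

Base: (n4, k=0).
Iteration 1: edges from {n4} -> (n23, k=1), (n24, k=1), (n9, k=1).
Iteration 2: edges from {n23,n24,n9} -> (n15, k=2), (n9, k=2).
Iteration 3: edges from {n15,n9} -> (n21, k=3).
Iteration 4: no outgoing edges from {n21}; recursion stops.
k values: 0, 1, 1, 1, 2, 2, 3; the maximum is 3.

3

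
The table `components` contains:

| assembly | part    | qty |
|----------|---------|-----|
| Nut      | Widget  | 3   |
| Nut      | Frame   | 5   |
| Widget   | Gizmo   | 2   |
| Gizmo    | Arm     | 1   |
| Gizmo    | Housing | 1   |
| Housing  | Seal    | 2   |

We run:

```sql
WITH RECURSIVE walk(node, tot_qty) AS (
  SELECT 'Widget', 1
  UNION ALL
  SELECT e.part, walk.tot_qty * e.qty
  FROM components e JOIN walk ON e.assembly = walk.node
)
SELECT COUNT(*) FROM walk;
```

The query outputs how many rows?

Base: (Widget, tot_qty=1).
Iteration 1: components of {Widget} -> Gizmo = 1*2 = 2.
Iteration 2: components of {Gizmo} -> Arm = 2*1 = 2, Housing = 2*1 = 2.
Iteration 3: components of {Arm,Housing} -> Seal = 2*2 = 4.
Iteration 4: no further components; recursion stops.
Total rows emitted: 5.

5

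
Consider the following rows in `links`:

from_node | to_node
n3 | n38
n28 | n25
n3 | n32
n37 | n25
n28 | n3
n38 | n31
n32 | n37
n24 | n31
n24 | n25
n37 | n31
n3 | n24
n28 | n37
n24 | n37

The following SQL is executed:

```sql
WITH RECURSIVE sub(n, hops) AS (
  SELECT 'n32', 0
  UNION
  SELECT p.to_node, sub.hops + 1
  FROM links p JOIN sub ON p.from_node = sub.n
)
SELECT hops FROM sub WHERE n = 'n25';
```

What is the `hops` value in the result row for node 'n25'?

Base: (n32, hops=0).
Iteration 1: edges from {n32} -> (n37, hops=1).
Iteration 2: edges from {n37} -> (n25, hops=2), (n31, hops=2).
Iteration 3: no outgoing edges from {n25,n31}; recursion stops.

2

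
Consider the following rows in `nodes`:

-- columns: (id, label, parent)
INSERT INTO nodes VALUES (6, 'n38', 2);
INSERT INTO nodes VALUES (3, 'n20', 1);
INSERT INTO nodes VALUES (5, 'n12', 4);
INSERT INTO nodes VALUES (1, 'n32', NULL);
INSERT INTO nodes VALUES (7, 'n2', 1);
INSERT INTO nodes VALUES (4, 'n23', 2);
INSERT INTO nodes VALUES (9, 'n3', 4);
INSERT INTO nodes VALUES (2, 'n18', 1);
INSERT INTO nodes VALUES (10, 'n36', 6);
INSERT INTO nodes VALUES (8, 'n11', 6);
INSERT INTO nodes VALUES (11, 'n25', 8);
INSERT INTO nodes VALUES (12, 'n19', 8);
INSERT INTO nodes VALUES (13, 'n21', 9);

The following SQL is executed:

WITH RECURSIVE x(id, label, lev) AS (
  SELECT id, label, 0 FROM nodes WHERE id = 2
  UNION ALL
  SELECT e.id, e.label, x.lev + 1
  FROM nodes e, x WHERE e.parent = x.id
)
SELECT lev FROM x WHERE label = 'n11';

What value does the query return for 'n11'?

Base: id=2 (n18) at lev 0.
Iteration 1: rows with parent in {2} -> n23 (id 4, lev 1), n38 (id 6, lev 1).
Iteration 2: rows with parent in {4,6} -> n12 (id 5, lev 2), n11 (id 8, lev 2), n3 (id 9, lev 2), n36 (id 10, lev 2).
Iteration 3: rows with parent in {5,8,9,10} -> n25 (id 11, lev 3), n19 (id 12, lev 3), n21 (id 13, lev 3).
Iteration 4: no rows with parent in {11,12,13}; recursion stops.

2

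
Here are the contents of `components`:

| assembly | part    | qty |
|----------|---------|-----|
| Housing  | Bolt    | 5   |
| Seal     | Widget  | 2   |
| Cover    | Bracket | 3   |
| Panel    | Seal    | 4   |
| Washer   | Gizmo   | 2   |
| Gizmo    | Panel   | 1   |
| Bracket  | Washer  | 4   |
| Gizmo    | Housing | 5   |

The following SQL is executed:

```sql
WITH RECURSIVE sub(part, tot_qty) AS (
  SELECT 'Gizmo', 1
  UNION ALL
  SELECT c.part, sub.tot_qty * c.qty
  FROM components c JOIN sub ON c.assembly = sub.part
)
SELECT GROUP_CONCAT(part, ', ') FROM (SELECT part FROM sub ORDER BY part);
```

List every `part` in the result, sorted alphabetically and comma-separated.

Base: (Gizmo, tot_qty=1).
Iteration 1: components of {Gizmo} -> Housing = 1*5 = 5, Panel = 1*1 = 1.
Iteration 2: components of {Housing,Panel} -> Bolt = 5*5 = 25, Seal = 1*4 = 4.
Iteration 3: components of {Bolt,Seal} -> Widget = 4*2 = 8.
Iteration 4: no further components; recursion stops.

Bolt, Gizmo, Housing, Panel, Seal, Widget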